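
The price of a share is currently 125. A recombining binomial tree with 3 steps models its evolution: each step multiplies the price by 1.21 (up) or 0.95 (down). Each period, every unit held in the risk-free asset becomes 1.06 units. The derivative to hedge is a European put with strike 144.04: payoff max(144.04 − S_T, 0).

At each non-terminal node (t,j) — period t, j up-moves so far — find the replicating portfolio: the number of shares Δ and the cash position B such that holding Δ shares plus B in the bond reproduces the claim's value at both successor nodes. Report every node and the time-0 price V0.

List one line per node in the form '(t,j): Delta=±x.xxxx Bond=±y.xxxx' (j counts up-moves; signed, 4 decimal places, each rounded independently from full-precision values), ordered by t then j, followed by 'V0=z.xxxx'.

(0,0): Delta=-0.3681 Bond=54.6298
(1,0): Delta=-0.6145 Bond=87.1659
(1,1): Delta=-0.1043 Bond=18.0098
(2,0): Delta=-1.0000 Bond=135.8868
(2,1): Delta=-0.2017 Bond=33.0901
(2,2): Delta=0.0000 Bond=0.0000
V0=8.6174

Risk-neutral probability p* = (R−d)/(u−d) = (1.06−0.95)/(1.21−0.95) = 0.4231.
Terminal values V(3,·): V(3,0)=36.8681, V(3,1)=7.5369, V(3,2)=0.0000, V(3,3)=0.0000
Node (2,0) S=112.8125: V=(p*·7.5369+(1−p*)·36.8681)/1.06=23.0743; Δ=(7.5369−36.8681)/(136.5031−107.1719)=-1.0000; B=V−Δ·S=135.8868
Node (2,1) S=143.6875: V=(p*·0.0000+(1−p*)·7.5369)/1.06=4.1021; Δ=(0.0000−7.5369)/(173.8619−136.5031)=-0.2017; B=V−Δ·S=33.0901
Node (2,2) S=183.0125: V=(p*·0.0000+(1−p*)·0.0000)/1.06=0.0000; Δ=(0.0000−0.0000)/(221.4451−173.8619)=0.0000; B=V−Δ·S=0.0000
Node (1,0) S=118.7500: V=(p*·4.1021+(1−p*)·23.0743)/1.06=14.1958; Δ=(4.1021−23.0743)/(143.6875−112.8125)=-0.6145; B=V−Δ·S=87.1659
Node (1,1) S=151.2500: V=(p*·0.0000+(1−p*)·4.1021)/1.06=2.2326; Δ=(0.0000−4.1021)/(183.0125−143.6875)=-0.1043; B=V−Δ·S=18.0098
Node (0,0) S=125.0000: V=(p*·2.2326+(1−p*)·14.1958)/1.06=8.6174; Δ=(2.2326−14.1958)/(151.2500−118.7500)=-0.3681; B=V−Δ·S=54.6298
The time-0 hedge costs 8.6174, which is the no-arbitrage price.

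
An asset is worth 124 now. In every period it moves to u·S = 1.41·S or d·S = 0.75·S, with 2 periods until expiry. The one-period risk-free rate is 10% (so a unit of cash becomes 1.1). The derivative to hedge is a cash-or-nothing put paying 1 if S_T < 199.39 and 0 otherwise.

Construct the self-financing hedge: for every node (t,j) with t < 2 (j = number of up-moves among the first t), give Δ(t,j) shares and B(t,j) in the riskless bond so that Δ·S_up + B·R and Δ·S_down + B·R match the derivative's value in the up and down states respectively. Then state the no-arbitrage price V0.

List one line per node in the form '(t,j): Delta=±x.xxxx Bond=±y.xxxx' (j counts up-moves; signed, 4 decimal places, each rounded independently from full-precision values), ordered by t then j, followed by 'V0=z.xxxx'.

The replicating-portfolio and risk-neutral prices coincide; use p* = (1.1−0.75)/(1.41−0.75) = 0.5303 for the latter.
Terminal payoffs: V(2,0)=1.0000, V(2,1)=1.0000, V(2,2)=0.0000
Node (1,0) S=93.0000: V=(p*·1.0000+(1−p*)·1.0000)/1.1=0.9091; Δ=(1.0000−1.0000)/(131.1300−69.7500)=0.0000; B=V−Δ·S=0.9091
Node (1,1) S=174.8400: V=(p*·0.0000+(1−p*)·1.0000)/1.1=0.4270; Δ=(0.0000−1.0000)/(246.5244−131.1300)=-0.0087; B=V−Δ·S=1.9421
Node (0,0) S=124.0000: V=(p*·0.4270+(1−p*)·0.9091)/1.1=0.5940; Δ=(0.4270−0.9091)/(174.8400−93.0000)=-0.0059; B=V−Δ·S=1.3245
The time-0 hedge costs 0.5940, which is the no-arbitrage price.

(0,0): Delta=-0.0059 Bond=1.3245
(1,0): Delta=0.0000 Bond=0.9091
(1,1): Delta=-0.0087 Bond=1.9421
V0=0.5940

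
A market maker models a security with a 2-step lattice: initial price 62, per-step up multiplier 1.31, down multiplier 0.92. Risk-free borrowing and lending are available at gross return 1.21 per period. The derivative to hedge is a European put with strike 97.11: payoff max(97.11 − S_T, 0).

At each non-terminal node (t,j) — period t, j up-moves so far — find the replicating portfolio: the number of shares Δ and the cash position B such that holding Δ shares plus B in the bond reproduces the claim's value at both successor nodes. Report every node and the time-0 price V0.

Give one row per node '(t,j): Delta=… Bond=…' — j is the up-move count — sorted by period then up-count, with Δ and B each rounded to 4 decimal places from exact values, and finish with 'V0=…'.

(0,0): Delta=-0.7639 Bond=55.1994
(1,0): Delta=-1.0000 Bond=80.2562
(1,1): Delta=-0.7068 Bond=62.1482
V0=7.8352

Under the risk-neutral measure, an up-move has probability p* = (R−d)/(u−d) = 0.7436 and values discount at R = 1.21.
Terminal values V(2,·): V(2,0)=44.6332, V(2,1)=22.3876, V(2,2)=0.0000
  t=1,j=0: stock 57.0400 → up 74.7224 (V=22.3876), down 52.4768 (V=44.6332). Price 23.2162; hedge Δ=-1.0000, bond B=80.2562.
  t=1,j=1: stock 81.2200 → up 106.3982 (V=0.0000), down 74.7224 (V=22.3876). Price 4.7441; hedge Δ=-0.7068, bond B=62.1482.
  t=0,j=0: stock 62.0000 → up 81.2200 (V=4.7441), down 57.0400 (V=23.2162). Price 7.8352; hedge Δ=-0.7639, bond B=55.1994.
Root portfolio cost Δ·62+B reproduces V0=7.8352.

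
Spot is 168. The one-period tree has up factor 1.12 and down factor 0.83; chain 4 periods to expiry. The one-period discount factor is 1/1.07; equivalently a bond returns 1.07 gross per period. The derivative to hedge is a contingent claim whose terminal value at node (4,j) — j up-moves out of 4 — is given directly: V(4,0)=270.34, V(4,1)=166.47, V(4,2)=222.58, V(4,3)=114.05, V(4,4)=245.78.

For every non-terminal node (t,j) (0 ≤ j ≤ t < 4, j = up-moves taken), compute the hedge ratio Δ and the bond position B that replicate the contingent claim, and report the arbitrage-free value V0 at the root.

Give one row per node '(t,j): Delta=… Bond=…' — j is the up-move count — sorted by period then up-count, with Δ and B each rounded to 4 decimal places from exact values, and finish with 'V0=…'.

Risk-neutral probability p* = (R−d)/(u−d) = (1.07−0.83)/(1.12−0.83) = 0.8276.
Payoff layer (t=4): V(4,0)=270.3400, V(4,1)=166.4700, V(4,2)=222.5800, V(4,3)=114.0500, V(4,4)=245.7800
Node (3,0) S=96.0602: V=(p*·166.4700+(1−p*)·270.3400)/1.07=172.3165; Δ=(166.4700−270.3400)/(107.5874−79.7300)=-3.7286; B=V−Δ·S=530.4889
Node (3,1) S=129.6234: V=(p*·222.5800+(1−p*)·166.4700)/1.07=198.9774; Δ=(222.5800−166.4700)/(145.1782−107.5874)=1.4927; B=V−Δ·S=5.4947
Node (3,2) S=174.9135: V=(p*·114.0500+(1−p*)·222.5800)/1.07=124.0767; Δ=(114.0500−222.5800)/(195.9032−145.1782)=-2.1396; B=V−Δ·S=498.3181
Node (3,3) S=236.0279: V=(p*·245.7800+(1−p*)·114.0500)/1.07=208.4747; Δ=(245.7800−114.0500)/(264.3513−195.9032)=1.9245; B=V−Δ·S=-245.7667
Node (2,0) S=115.7352: V=(p*·198.9774+(1−p*)·172.3165)/1.07=181.6642; Δ=(198.9774−172.3165)/(129.6234−96.0602)=0.7944; B=V−Δ·S=89.7298
Node (2,1) S=156.1728: V=(p*·124.0767+(1−p*)·198.9774)/1.07=128.0286; Δ=(124.0767−198.9774)/(174.9135−129.6234)=-1.6538; B=V−Δ·S=386.3070
Node (2,2) S=210.7392: V=(p*·208.4747+(1−p*)·124.0767)/1.07=181.2367; Δ=(208.4747−124.0767)/(236.0279−174.9135)=1.3810; B=V−Δ·S=-109.7908
Node (1,0) S=139.4400: V=(p*·128.0286+(1−p*)·181.6642)/1.07=128.2955; Δ=(128.0286−181.6642)/(156.1728−115.7352)=-1.3264; B=V−Δ·S=313.2458
Node (1,1) S=188.1600: V=(p*·181.2367+(1−p*)·128.0286)/1.07=160.8065; Δ=(181.2367−128.0286)/(210.7392−156.1728)=0.9751; B=V−Δ·S=-22.6698
Node (0,0) S=168.0000: V=(p*·160.8065+(1−p*)·128.2955)/1.07=145.0478; Δ=(160.8065−128.2955)/(188.1600−139.4400)=0.6673; B=V−Δ·S=32.9408
Self-financing check: at every node Δ·S+B equals the discounted successor values.

(0,0): Delta=0.6673 Bond=32.9408
(1,0): Delta=-1.3264 Bond=313.2458
(1,1): Delta=0.9751 Bond=-22.6698
(2,0): Delta=0.7944 Bond=89.7298
(2,1): Delta=-1.6538 Bond=386.3070
(2,2): Delta=1.3810 Bond=-109.7908
(3,0): Delta=-3.7286 Bond=530.4889
(3,1): Delta=1.4927 Bond=5.4947
(3,2): Delta=-2.1396 Bond=498.3181
(3,3): Delta=1.9245 Bond=-245.7667
V0=145.0478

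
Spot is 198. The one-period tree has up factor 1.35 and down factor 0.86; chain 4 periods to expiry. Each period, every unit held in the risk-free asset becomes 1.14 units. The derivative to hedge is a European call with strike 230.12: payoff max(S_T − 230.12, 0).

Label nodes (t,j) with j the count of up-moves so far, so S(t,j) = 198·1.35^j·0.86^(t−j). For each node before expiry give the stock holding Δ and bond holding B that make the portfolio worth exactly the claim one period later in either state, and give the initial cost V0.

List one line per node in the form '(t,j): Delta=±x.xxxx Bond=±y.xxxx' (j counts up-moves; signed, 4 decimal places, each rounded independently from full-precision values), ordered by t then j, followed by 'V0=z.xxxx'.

(0,0): Delta=0.8345 Bond=-94.6542
(1,0): Delta=0.6240 Bond=-72.0524
(1,1): Delta=0.9351 Bond=-134.7958
(2,0): Delta=0.2568 Bond=-28.3745
(2,1): Delta=0.7994 Bond=-122.4637
(2,2): Delta=1.0000 Bond=-177.0699
(3,0): Delta=0.0000 Bond=0.0000
(3,1): Delta=0.3796 Bond=-56.6072
(3,2): Delta=1.0000 Bond=-201.8596
(3,3): Delta=1.0000 Bond=-201.8596
V0=70.5863

The replicating-portfolio and risk-neutral prices coincide; use p* = (1.14−0.86)/(1.35−0.86) = 0.5714 for the latter.
Terminal values V(4,·): V(4,0)=0.0000, V(4,1)=0.0000, V(4,2)=36.7684, V(4,3)=188.8327, V(4,4)=427.5382
  t=3,j=0: stock 125.9391 → up 170.0178 (V=0.0000), down 108.3076 (V=0.0000). Price 0.0000; hedge Δ=0.0000, bond B=0.0000.
  t=3,j=1: stock 197.6951 → up 266.8884 (V=36.7684), down 170.0178 (V=0.0000). Price 18.4303; hedge Δ=0.3796, bond B=-56.6072.
  t=3,j=2: stock 310.3353 → up 418.9527 (V=188.8327), down 266.8884 (V=36.7684). Price 108.4757; hedge Δ=1.0000, bond B=-201.8596.
  t=3,j=3: stock 487.1543 → up 657.6582 (V=427.5382), down 418.9527 (V=188.8327). Price 285.2946; hedge Δ=1.0000, bond B=-201.8596.
  t=2,j=0: stock 146.4408 → up 197.6951 (V=18.4303), down 125.9391 (V=0.0000). Price 9.2382; hedge Δ=0.2568, bond B=-28.3745.
  t=2,j=1: stock 229.8780 → up 310.3353 (V=108.4757), down 197.6951 (V=18.4303). Price 61.3024; hedge Δ=0.7994, bond B=-122.4637.
  t=2,j=2: stock 360.8550 → up 487.1543 (V=285.2946), down 310.3353 (V=108.4757). Price 183.7851; hedge Δ=1.0000, bond B=-177.0699.
  t=1,j=0: stock 170.2800 → up 229.8780 (V=61.3024), down 146.4408 (V=9.2382). Price 34.2010; hedge Δ=0.6240, bond B=-72.0524.
  t=1,j=1: stock 267.3000 → up 360.8550 (V=183.7851), down 229.8780 (V=61.3024). Price 115.1689; hedge Δ=0.9351, bond B=-134.7958.
  t=0,j=0: stock 198.0000 → up 267.3000 (V=115.1689), down 170.2800 (V=34.2010). Price 70.5863; hedge Δ=0.8345, bond B=-94.6542.
Each (Δ,B) replicates both successor values, so the strategy is self-financing and V0 is arbitrage-free.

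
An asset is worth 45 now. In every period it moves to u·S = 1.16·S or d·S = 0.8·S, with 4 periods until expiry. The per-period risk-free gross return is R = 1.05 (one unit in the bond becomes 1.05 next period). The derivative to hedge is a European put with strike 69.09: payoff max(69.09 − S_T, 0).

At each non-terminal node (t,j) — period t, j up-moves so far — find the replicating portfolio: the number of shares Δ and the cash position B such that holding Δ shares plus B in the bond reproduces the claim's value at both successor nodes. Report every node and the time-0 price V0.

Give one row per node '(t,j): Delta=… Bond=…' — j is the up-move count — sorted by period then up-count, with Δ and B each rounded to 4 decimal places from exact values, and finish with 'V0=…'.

(0,0): Delta=-0.7788 Bond=49.2552
(1,0): Delta=-1.0000 Bond=59.6825
(1,1): Delta=-0.7116 Bond=48.2136
(2,0): Delta=-1.0000 Bond=62.6667
(2,1): Delta=-1.0000 Bond=62.6667
(2,2): Delta=-0.6241 Bond=45.3256
(3,0): Delta=-1.0000 Bond=65.8000
(3,1): Delta=-1.0000 Bond=65.8000
(3,2): Delta=-1.0000 Bond=65.8000
(3,3): Delta=-0.5101 Bond=39.5804
V0=14.2109

Risk-neutral probability p* = (R−d)/(u−d) = (1.05−0.8)/(1.16−0.8) = 0.6944.
At expiry t=4: V(4,0)=50.6580, V(4,1)=42.3636, V(4,2)=30.3367, V(4,3)=12.8977, V(4,4)=0.0000
Node (3,0) S=23.0400: V=(p*·42.3636+(1−p*)·50.6580)/1.05=42.7600; Δ=(42.3636−50.6580)/(26.7264−18.4320)=-1.0000; B=V−Δ·S=65.8000
Node (3,1) S=33.4080: V=(p*·30.3367+(1−p*)·42.3636)/1.05=32.3920; Δ=(30.3367−42.3636)/(38.7533−26.7264)=-1.0000; B=V−Δ·S=65.8000
Node (3,2) S=48.4416: V=(p*·12.8977+(1−p*)·30.3367)/1.05=17.3584; Δ=(12.8977−30.3367)/(56.1923−38.7533)=-1.0000; B=V−Δ·S=65.8000
Node (3,3) S=70.2403: V=(p*·0.0000+(1−p*)·12.8977)/1.05=3.7533; Δ=(0.0000−12.8977)/(81.4788−56.1923)=-0.5101; B=V−Δ·S=39.5804
Node (2,0) S=28.8000: V=(p*·32.3920+(1−p*)·42.7600)/1.05=33.8667; Δ=(32.3920−42.7600)/(33.4080−23.0400)=-1.0000; B=V−Δ·S=62.6667
Node (2,1) S=41.7600: V=(p*·17.3584+(1−p*)·32.3920)/1.05=20.9067; Δ=(17.3584−32.3920)/(48.4416−33.4080)=-1.0000; B=V−Δ·S=62.6667
Node (2,2) S=60.5520: V=(p*·3.7533+(1−p*)·17.3584)/1.05=7.5337; Δ=(3.7533−17.3584)/(70.2403−48.4416)=-0.6241; B=V−Δ·S=45.3256
Node (1,0) S=36.0000: V=(p*·20.9067+(1−p*)·33.8667)/1.05=23.6825; Δ=(20.9067−33.8667)/(41.7600−28.8000)=-1.0000; B=V−Δ·S=59.6825
Node (1,1) S=52.2000: V=(p*·7.5337+(1−p*)·20.9067)/1.05=11.0666; Δ=(7.5337−20.9067)/(60.5520−41.7600)=-0.7116; B=V−Δ·S=48.2136
Node (0,0) S=45.0000: V=(p*·11.0666+(1−p*)·23.6825)/1.05=14.2109; Δ=(11.0666−23.6825)/(52.2000−36.0000)=-0.7788; B=V−Δ·S=49.2552
The time-0 hedge costs 14.2109, which is the no-arbitrage price.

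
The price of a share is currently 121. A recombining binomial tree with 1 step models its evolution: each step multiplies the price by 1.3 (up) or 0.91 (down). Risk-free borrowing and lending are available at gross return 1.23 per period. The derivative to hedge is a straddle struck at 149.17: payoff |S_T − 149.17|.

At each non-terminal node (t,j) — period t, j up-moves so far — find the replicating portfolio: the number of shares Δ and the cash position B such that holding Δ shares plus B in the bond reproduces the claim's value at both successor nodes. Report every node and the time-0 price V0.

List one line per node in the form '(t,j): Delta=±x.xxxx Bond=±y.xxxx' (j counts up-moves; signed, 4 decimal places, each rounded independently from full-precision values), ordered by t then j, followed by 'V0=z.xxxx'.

Since d<R<u, set p* = (R−d)/(u−d) = 0.8205; price each node as the discounted p*-expectation of its children.
Payoff layer (t=1): V(1,0)=39.0600, V(1,1)=8.1300
  t=0,j=0: stock 121.0000 → up 157.3000 (V=8.1300), down 110.1100 (V=39.0600). Price 11.1232; hedge Δ=-0.6554, bond B=90.4309.
Root portfolio cost Δ·121+B reproduces V0=11.1232.

(0,0): Delta=-0.6554 Bond=90.4309
V0=11.1232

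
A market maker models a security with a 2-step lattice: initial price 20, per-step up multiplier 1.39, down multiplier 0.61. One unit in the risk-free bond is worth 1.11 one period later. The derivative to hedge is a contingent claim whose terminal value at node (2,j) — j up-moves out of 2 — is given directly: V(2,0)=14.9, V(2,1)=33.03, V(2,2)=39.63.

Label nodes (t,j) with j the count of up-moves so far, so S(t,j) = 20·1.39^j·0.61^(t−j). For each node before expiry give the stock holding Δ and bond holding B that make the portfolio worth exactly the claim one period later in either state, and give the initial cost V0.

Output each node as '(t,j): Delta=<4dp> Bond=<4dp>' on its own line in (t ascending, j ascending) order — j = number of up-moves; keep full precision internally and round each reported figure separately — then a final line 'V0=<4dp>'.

(0,0): Delta=0.6202 Bond=14.7093
(1,0): Delta=1.9052 Bond=0.6499
(1,1): Delta=0.3044 Bond=25.1067
V0=27.1129

Under the risk-neutral measure, an up-move has probability p* = (R−d)/(u−d) = 0.6410 and values discount at R = 1.11.
Payoff layer (t=2): V(2,0)=14.9000, V(2,1)=33.0300, V(2,2)=39.6300
  t=1,j=0: stock 12.2000 → up 16.9580 (V=33.0300), down 7.4420 (V=14.9000). Price 23.8935; hedge Δ=1.9052, bond B=0.6499.
  t=1,j=1: stock 27.8000 → up 38.6420 (V=39.6300), down 16.9580 (V=33.0300). Price 33.5683; hedge Δ=0.3044, bond B=25.1067.
  t=0,j=0: stock 20.0000 → up 27.8000 (V=33.5683), down 12.2000 (V=23.8935). Price 27.1129; hedge Δ=0.6202, bond B=14.7093.
Root portfolio cost Δ·20+B reproduces V0=27.1129.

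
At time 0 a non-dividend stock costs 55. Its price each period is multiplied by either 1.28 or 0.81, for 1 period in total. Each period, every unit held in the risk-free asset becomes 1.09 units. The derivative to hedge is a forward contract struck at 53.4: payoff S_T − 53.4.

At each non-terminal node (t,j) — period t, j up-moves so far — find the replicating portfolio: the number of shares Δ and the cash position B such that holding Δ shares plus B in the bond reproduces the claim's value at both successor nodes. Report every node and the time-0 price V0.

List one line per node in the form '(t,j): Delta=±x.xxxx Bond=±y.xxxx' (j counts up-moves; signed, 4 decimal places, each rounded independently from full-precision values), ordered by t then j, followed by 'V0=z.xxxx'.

(0,0): Delta=1.0000 Bond=-48.9908
V0=6.0092

Risk-neutral probability p* = (R−d)/(u−d) = (1.09−0.81)/(1.28−0.81) = 0.5957.
At expiry t=1: V(1,0)=-8.8500, V(1,1)=17.0000
Node (0,0) S=55.0000: V=(p*·17.0000+(1−p*)·-8.8500)/1.09=6.0092; Δ=(17.0000−-8.8500)/(70.4000−44.5500)=1.0000; B=V−Δ·S=-48.9908
The time-0 hedge costs 6.0092, which is the no-arbitrage price.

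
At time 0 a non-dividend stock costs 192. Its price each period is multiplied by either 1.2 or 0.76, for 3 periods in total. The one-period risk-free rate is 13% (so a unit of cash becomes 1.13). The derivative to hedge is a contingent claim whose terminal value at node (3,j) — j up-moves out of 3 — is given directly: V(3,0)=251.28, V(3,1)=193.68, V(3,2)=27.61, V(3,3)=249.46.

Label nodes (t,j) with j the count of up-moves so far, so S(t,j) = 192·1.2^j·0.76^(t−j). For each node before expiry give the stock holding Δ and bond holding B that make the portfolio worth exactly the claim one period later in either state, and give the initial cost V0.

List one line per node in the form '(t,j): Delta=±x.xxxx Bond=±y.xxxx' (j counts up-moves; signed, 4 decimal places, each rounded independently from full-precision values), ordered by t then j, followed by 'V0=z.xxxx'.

(0,0): Delta=1.0288 Bond=-79.0045
(1,0): Delta=-2.0511 Bond=360.1574
(1,1): Delta=1.3979 Bond=-174.3029
(2,0): Delta=-1.1804 Bond=310.4167
(2,1): Delta=-2.1555 Bond=425.2462
(2,2): Delta=1.8237 Bond=-314.6774
V0=118.5344

Under the risk-neutral measure, an up-move has probability p* = (R−d)/(u−d) = 0.8409 and values discount at R = 1.13.
Terminal payoffs: V(3,0)=251.2800, V(3,1)=193.6800, V(3,2)=27.6100, V(3,3)=249.4600
(2,0): S=110.8992. Δ = (V_up−V_dn)/(S_up−S_dn) = (193.6800−251.2800)/(133.0790−84.2834) = -1.1804. V = [p*·193.6800 + (1−p*)·251.2800]/1.13 = 179.5076. B = V − Δ·S = 310.4167.
(2,1): S=175.1040. Δ = (V_up−V_dn)/(S_up−S_dn) = (27.6100−193.6800)/(210.1248−133.0790) = -2.1555. V = [p*·27.6100 + (1−p*)·193.6800]/1.13 = 47.8144. B = V − Δ·S = 425.2462.
(2,2): S=276.4800. Δ = (V_up−V_dn)/(S_up−S_dn) = (249.4600−27.6100)/(331.7760−210.1248) = 1.8237. V = [p*·249.4600 + (1−p*)·27.6100]/1.13 = 189.5272. B = V − Δ·S = -314.6774.
(1,0): S=145.9200. Δ = (V_up−V_dn)/(S_up−S_dn) = (47.8144−179.5076)/(175.1040−110.8992) = -2.0511. V = [p*·47.8144 + (1−p*)·179.5076]/1.13 = 60.8545. B = V − Δ·S = 360.1574.
(1,1): S=230.4000. Δ = (V_up−V_dn)/(S_up−S_dn) = (189.5272−47.8144)/(276.4800−175.1040) = 1.3979. V = [p*·189.5272 + (1−p*)·47.8144]/1.13 = 147.7716. B = V − Δ·S = -174.3029.
(0,0): S=192.0000. Δ = (V_up−V_dn)/(S_up−S_dn) = (147.7716−60.8545)/(230.4000−145.9200) = 1.0288. V = [p*·147.7716 + (1−p*)·60.8545]/1.13 = 118.5344. B = V − Δ·S = -79.0045.
Root portfolio cost Δ·192+B reproduces V0=118.5344.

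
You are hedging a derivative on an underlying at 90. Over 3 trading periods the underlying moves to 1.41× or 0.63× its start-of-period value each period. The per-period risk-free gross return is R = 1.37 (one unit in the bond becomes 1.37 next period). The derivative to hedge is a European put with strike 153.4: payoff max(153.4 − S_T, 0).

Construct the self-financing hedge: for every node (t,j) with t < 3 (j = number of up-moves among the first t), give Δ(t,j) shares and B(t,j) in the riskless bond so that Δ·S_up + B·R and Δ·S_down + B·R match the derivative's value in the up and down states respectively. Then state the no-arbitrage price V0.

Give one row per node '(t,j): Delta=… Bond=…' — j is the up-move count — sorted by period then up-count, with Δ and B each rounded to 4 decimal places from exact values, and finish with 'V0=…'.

Since d<R<u, set p* = (R−d)/(u−d) = 0.9487; price each node as the discounted p*-expectation of its children.
At expiry t=3: V(3,0)=130.8958, V(3,1)=103.0334, V(3,2)=40.6747, V(3,3)=0.0000
(2,0): S=35.7210. Δ = (V_up−V_dn)/(S_up−S_dn) = (103.0334−130.8958)/(50.3666−22.5042) = -1.0000. V = [p*·103.0334 + (1−p*)·130.8958]/1.37 = 76.2498. B = V − Δ·S = 111.9708.
(2,1): S=79.9470. Δ = (V_up−V_dn)/(S_up−S_dn) = (40.6747−103.0334)/(112.7253−50.3666) = -1.0000. V = [p*·40.6747 + (1−p*)·103.0334]/1.37 = 32.0238. B = V − Δ·S = 111.9708.
(2,2): S=178.9290. Δ = (V_up−V_dn)/(S_up−S_dn) = (0.0000−40.6747)/(252.2899−112.7253) = -0.2914. V = [p*·0.0000 + (1−p*)·40.6747]/1.37 = 1.5225. B = V − Δ·S = 53.6696.
(1,0): S=56.7000. Δ = (V_up−V_dn)/(S_up−S_dn) = (32.0238−76.2498)/(79.9470−35.7210) = -1.0000. V = [p*·32.0238 + (1−p*)·76.2498]/1.37 = 25.0305. B = V − Δ·S = 81.7305.
(1,1): S=126.9000. Δ = (V_up−V_dn)/(S_up−S_dn) = (1.5225−32.0238)/(178.9290−79.9470) = -0.3081. V = [p*·1.5225 + (1−p*)·32.0238]/1.37 = 2.2531. B = V − Δ·S = 41.3573.
(0,0): S=90.0000. Δ = (V_up−V_dn)/(S_up−S_dn) = (2.2531−25.0305)/(126.9000−56.7000) = -0.3245. V = [p*·2.2531 + (1−p*)·25.0305]/1.37 = 2.4972. B = V − Δ·S = 31.6990.
Check: Δ(0,0)·S0 + B(0,0) = 2.4972 = V0.

(0,0): Delta=-0.3245 Bond=31.6990
(1,0): Delta=-1.0000 Bond=81.7305
(1,1): Delta=-0.3081 Bond=41.3573
(2,0): Delta=-1.0000 Bond=111.9708
(2,1): Delta=-1.0000 Bond=111.9708
(2,2): Delta=-0.2914 Bond=53.6696
V0=2.4972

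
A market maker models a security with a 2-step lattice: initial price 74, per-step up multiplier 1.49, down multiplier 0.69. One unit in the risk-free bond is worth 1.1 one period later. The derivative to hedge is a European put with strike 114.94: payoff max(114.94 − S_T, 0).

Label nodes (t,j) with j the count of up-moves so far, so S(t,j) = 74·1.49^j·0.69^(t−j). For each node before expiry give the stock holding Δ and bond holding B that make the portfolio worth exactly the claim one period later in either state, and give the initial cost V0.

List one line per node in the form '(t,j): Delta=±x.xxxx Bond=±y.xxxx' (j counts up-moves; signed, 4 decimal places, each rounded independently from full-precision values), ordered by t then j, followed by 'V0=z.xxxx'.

(0,0): Delta=-0.6116 Bond=76.9644
(1,0): Delta=-1.0000 Bond=104.4909
(1,1): Delta=-0.4406 Bond=65.7981
V0=31.7036

The replicating-portfolio and risk-neutral prices coincide; use p* = (1.1−0.69)/(1.49−0.69) = 0.5125 for the latter.
Terminal payoffs: V(2,0)=79.7086, V(2,1)=38.8606, V(2,2)=0.0000
(1,0): S=51.0600. Δ = (V_up−V_dn)/(S_up−S_dn) = (38.8606−79.7086)/(76.0794−35.2314) = -1.0000. V = [p*·38.8606 + (1−p*)·79.7086]/1.1 = 53.4309. B = V − Δ·S = 104.4909.
(1,1): S=110.2600. Δ = (V_up−V_dn)/(S_up−S_dn) = (0.0000−38.8606)/(164.2874−76.0794) = -0.4406. V = [p*·0.0000 + (1−p*)·38.8606]/1.1 = 17.2223. B = V − Δ·S = 65.7981.
(0,0): S=74.0000. Δ = (V_up−V_dn)/(S_up−S_dn) = (17.2223−53.4309)/(110.2600−51.0600) = -0.6116. V = [p*·17.2223 + (1−p*)·53.4309]/1.1 = 31.7036. B = V − Δ·S = 76.9644.
Self-financing check: at every node Δ·S+B equals the discounted successor values.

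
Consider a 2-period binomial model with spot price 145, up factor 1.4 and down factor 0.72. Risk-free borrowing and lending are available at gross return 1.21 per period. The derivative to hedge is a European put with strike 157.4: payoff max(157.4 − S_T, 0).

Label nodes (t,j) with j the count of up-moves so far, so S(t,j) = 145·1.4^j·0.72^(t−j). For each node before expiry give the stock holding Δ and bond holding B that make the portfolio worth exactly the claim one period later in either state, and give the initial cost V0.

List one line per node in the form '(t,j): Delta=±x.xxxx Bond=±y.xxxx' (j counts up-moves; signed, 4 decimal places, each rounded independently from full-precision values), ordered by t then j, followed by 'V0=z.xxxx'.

No-arbitrage ⇒ martingale measure with p* = (R−d)/(u−d) = 0.7206.
Payoff layer (t=2): V(2,0)=82.2320, V(2,1)=11.2400, V(2,2)=0.0000
  t=1,j=0: stock 104.4000 → up 146.1600 (V=11.2400), down 75.1680 (V=82.2320). Price 25.6826; hedge Δ=-1.0000, bond B=130.0826.
  t=1,j=1: stock 203.0000 → up 284.2000 (V=0.0000), down 146.1600 (V=11.2400). Price 2.5955; hedge Δ=-0.0814, bond B=19.1249.
  t=0,j=0: stock 145.0000 → up 203.0000 (V=2.5955), down 104.4000 (V=25.6826). Price 7.4763; hedge Δ=-0.2341, bond B=41.4280.
Check: Δ(0,0)·S0 + B(0,0) = 7.4763 = V0.

(0,0): Delta=-0.2341 Bond=41.4280
(1,0): Delta=-1.0000 Bond=130.0826
(1,1): Delta=-0.0814 Bond=19.1249
V0=7.4763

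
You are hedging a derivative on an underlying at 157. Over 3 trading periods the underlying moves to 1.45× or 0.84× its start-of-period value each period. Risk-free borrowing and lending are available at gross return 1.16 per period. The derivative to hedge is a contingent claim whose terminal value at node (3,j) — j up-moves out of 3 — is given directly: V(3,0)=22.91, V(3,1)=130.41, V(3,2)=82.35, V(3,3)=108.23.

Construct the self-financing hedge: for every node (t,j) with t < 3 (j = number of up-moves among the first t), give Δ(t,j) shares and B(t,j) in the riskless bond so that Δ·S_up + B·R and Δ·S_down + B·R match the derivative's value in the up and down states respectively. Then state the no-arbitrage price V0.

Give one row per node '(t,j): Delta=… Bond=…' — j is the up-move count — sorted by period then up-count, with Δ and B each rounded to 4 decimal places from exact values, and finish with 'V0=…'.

(0,0): Delta=0.0578 Bond=52.9395
(1,0): Delta=0.2775 Bond=32.4354
(1,1): Delta=-0.0576 Bond=87.6679
(2,0): Delta=1.5908 Bond=-107.8645
(2,1): Delta=-0.4120 Bond=169.4750
(2,2): Delta=0.1285 Bond=40.2689
V0=62.0119

No-arbitrage ⇒ martingale measure with p* = (R−d)/(u−d) = 0.5246.
Terminal payoffs: V(3,0)=22.9100, V(3,1)=130.4100, V(3,2)=82.3500, V(3,3)=108.2300
  t=2,j=0: stock 110.7792 → up 160.6298 (V=130.4100), down 93.0545 (V=22.9100). Price 68.3650; hedge Δ=1.5908, bond B=-107.8645.
  t=2,j=1: stock 191.2260 → up 277.2777 (V=82.3500), down 160.6298 (V=130.4100). Price 90.6881; hedge Δ=-0.4120, bond B=169.4750.
  t=2,j=2: stock 330.0925 → up 478.6341 (V=108.2300), down 277.2777 (V=82.3500). Price 82.6952; hedge Δ=0.1285, bond B=40.2689.
  t=1,j=0: stock 131.8800 → up 191.2260 (V=90.6881), down 110.7792 (V=68.3650). Price 69.0306; hedge Δ=0.2775, bond B=32.4354.
  t=1,j=1: stock 227.6500 → up 330.0925 (V=82.6952), down 191.2260 (V=90.6881). Price 74.5647; hedge Δ=-0.0576, bond B=87.6679.
  t=0,j=0: stock 157.0000 → up 227.6500 (V=74.5647), down 131.8800 (V=69.0306). Price 62.0119; hedge Δ=0.0578, bond B=52.9395.
Check: Δ(0,0)·S0 + B(0,0) = 62.0119 = V0.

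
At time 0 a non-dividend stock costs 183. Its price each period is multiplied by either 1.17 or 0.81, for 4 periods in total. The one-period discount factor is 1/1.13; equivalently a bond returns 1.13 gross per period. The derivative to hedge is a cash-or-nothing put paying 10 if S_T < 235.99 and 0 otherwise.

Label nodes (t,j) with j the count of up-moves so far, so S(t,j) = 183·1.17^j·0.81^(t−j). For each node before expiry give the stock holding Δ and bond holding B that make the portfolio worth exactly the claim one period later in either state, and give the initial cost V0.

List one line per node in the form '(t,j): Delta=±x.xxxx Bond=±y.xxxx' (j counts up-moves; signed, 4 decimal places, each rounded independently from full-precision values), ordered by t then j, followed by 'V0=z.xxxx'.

(0,0): Delta=-0.0277 Bond=5.4601
(1,0): Delta=-0.1160 Bond=19.2514
(1,1): Delta=-0.0201 Bond=4.5348
(2,0): Delta=0.0000 Bond=7.8315
(2,1): Delta=-0.1260 Bond=23.4944
(2,2): Delta=-0.0109 Bond=2.8280
(3,0): Delta=0.0000 Bond=8.8496
(3,1): Delta=0.0000 Bond=8.8496
(3,2): Delta=-0.1369 Bond=28.7611
(3,3): Delta=0.0000 Bond=0.0000
V0=0.3898

Under the risk-neutral measure, an up-move has probability p* = (R−d)/(u−d) = 0.8889 and values discount at R = 1.13.
At expiry t=4: V(4,0)=10.0000, V(4,1)=10.0000, V(4,2)=10.0000, V(4,3)=0.0000, V(4,4)=0.0000
Node (3,0) S=97.2537: V=(p*·10.0000+(1−p*)·10.0000)/1.13=8.8496; Δ=(10.0000−10.0000)/(113.7868−78.7755)=0.0000; B=V−Δ·S=8.8496
Node (3,1) S=140.4776: V=(p*·10.0000+(1−p*)·10.0000)/1.13=8.8496; Δ=(10.0000−10.0000)/(164.3588−113.7868)=0.0000; B=V−Δ·S=8.8496
Node (3,2) S=202.9120: V=(p*·0.0000+(1−p*)·10.0000)/1.13=0.9833; Δ=(0.0000−10.0000)/(237.4071−164.3588)=-0.1369; B=V−Δ·S=28.7611
Node (3,3) S=293.0952: V=(p*·0.0000+(1−p*)·0.0000)/1.13=0.0000; Δ=(0.0000−0.0000)/(342.9214−237.4071)=0.0000; B=V−Δ·S=0.0000
Node (2,0) S=120.0663: V=(p*·8.8496+(1−p*)·8.8496)/1.13=7.8315; Δ=(8.8496−8.8496)/(140.4776−97.2537)=0.0000; B=V−Δ·S=7.8315
Node (2,1) S=173.4291: V=(p*·0.9833+(1−p*)·8.8496)/1.13=1.6436; Δ=(0.9833−8.8496)/(202.9120−140.4776)=-0.1260; B=V−Δ·S=23.4944
Node (2,2) S=250.5087: V=(p*·0.0000+(1−p*)·0.9833)/1.13=0.0967; Δ=(0.0000−0.9833)/(293.0952−202.9120)=-0.0109; B=V−Δ·S=2.8280
Node (1,0) S=148.2300: V=(p*·1.6436+(1−p*)·7.8315)/1.13=2.0630; Δ=(1.6436−7.8315)/(173.4291−120.0663)=-0.1160; B=V−Δ·S=19.2514
Node (1,1) S=214.1100: V=(p*·0.0967+(1−p*)·1.6436)/1.13=0.2377; Δ=(0.0967−1.6436)/(250.5087−173.4291)=-0.0201; B=V−Δ·S=4.5348
Node (0,0) S=183.0000: V=(p*·0.2377+(1−p*)·2.0630)/1.13=0.3898; Δ=(0.2377−2.0630)/(214.1100−148.2300)=-0.0277; B=V−Δ·S=5.4601
Self-financing check: at every node Δ·S+B equals the discounted successor values.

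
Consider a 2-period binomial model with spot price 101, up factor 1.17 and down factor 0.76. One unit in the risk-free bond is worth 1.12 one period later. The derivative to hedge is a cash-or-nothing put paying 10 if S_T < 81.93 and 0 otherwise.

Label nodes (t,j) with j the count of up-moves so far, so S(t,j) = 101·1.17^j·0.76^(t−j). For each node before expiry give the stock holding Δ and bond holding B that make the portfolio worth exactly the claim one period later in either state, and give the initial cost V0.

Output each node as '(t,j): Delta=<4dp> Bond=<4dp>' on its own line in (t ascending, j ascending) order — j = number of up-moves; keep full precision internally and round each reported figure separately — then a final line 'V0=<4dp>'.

Under the risk-neutral measure, an up-move has probability p* = (R−d)/(u−d) = 0.8780 and values discount at R = 1.12.
Terminal values V(2,·): V(2,0)=10.0000, V(2,1)=0.0000, V(2,2)=0.0000
  t=1,j=0: stock 76.7600 → up 89.8092 (V=0.0000), down 58.3376 (V=10.0000). Price 1.0889; hedge Δ=-0.3177, bond B=25.4791.
  t=1,j=1: stock 118.1700 → up 138.2589 (V=0.0000), down 89.8092 (V=0.0000). Price 0.0000; hedge Δ=0.0000, bond B=0.0000.
  t=0,j=0: stock 101.0000 → up 118.1700 (V=0.0000), down 76.7600 (V=1.0889). Price 0.1186; hedge Δ=-0.0263, bond B=2.7743.
Self-financing check: at every node Δ·S+B equals the discounted successor values.

(0,0): Delta=-0.0263 Bond=2.7743
(1,0): Delta=-0.3177 Bond=25.4791
(1,1): Delta=0.0000 Bond=0.0000
V0=0.1186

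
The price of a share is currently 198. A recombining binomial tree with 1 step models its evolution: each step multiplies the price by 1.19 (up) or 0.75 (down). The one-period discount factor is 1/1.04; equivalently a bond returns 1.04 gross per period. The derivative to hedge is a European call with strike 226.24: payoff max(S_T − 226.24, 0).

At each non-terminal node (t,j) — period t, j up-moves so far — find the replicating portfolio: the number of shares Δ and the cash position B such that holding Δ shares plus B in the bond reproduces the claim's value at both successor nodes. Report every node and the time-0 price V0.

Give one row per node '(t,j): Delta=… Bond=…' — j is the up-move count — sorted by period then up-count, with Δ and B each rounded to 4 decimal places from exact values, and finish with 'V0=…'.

Risk-neutral probability p* = (R−d)/(u−d) = (1.04−0.75)/(1.19−0.75) = 0.6591.
At expiry t=1: V(1,0)=0.0000, V(1,1)=9.3800
(0,0): S=198.0000. Δ = (V_up−V_dn)/(S_up−S_dn) = (9.3800−0.0000)/(235.6200−148.5000) = 0.1077. V = [p*·9.3800 + (1−p*)·0.0000]/1.04 = 5.9445. B = V − Δ·S = -15.3737.
Self-financing check: at every node Δ·S+B equals the discounted successor values.

(0,0): Delta=0.1077 Bond=-15.3737
V0=5.9445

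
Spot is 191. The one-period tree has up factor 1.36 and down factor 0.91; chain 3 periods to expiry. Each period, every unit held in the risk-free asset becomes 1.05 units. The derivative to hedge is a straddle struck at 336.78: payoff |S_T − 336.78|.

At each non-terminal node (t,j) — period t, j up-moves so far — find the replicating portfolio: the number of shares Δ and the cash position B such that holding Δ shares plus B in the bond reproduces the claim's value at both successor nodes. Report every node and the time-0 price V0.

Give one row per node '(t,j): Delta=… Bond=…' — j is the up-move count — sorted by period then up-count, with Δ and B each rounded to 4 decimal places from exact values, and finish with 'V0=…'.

Under the risk-neutral measure, an up-move has probability p* = (R−d)/(u−d) = 0.3111 and values discount at R = 1.05.
Terminal values V(3,·): V(3,0)=192.8479, V(3,1)=121.6727, V(3,2)=15.3010, V(3,3)=143.6721
Node (2,0) S=158.1671: V=(p*·121.6727+(1−p*)·192.8479)/1.05=162.5758; Δ=(121.6727−192.8479)/(215.1073−143.9321)=-1.0000; B=V−Δ·S=320.7429
Node (2,1) S=236.3816: V=(p*·15.3010+(1−p*)·121.6727)/1.05=84.3613; Δ=(15.3010−121.6727)/(321.4790−215.1073)=-1.0000; B=V−Δ·S=320.7429
Node (2,2) S=353.2736: V=(p*·143.6721+(1−p*)·15.3010)/1.05=52.6083; Δ=(143.6721−15.3010)/(480.4521−321.4790)=0.8075; B=V−Δ·S=-232.6608
Node (1,0) S=173.8100: V=(p*·84.3613+(1−p*)·162.5758)/1.05=131.6594; Δ=(84.3613−162.5758)/(236.3816−158.1671)=-1.0000; B=V−Δ·S=305.4694
Node (1,1) S=259.7600: V=(p*·52.6083+(1−p*)·84.3613)/1.05=70.9358; Δ=(52.6083−84.3613)/(353.2736−236.3816)=-0.2716; B=V−Δ·S=141.4979
Node (0,0) S=191.0000: V=(p*·70.9358+(1−p*)·131.6594)/1.05=107.3977; Δ=(70.9358−131.6594)/(259.7600−173.8100)=-0.7065; B=V−Δ·S=242.3391
Check: Δ(0,0)·S0 + B(0,0) = 107.3977 = V0.

(0,0): Delta=-0.7065 Bond=242.3391
(1,0): Delta=-1.0000 Bond=305.4694
(1,1): Delta=-0.2716 Bond=141.4979
(2,0): Delta=-1.0000 Bond=320.7429
(2,1): Delta=-1.0000 Bond=320.7429
(2,2): Delta=0.8075 Bond=-232.6608
V0=107.3977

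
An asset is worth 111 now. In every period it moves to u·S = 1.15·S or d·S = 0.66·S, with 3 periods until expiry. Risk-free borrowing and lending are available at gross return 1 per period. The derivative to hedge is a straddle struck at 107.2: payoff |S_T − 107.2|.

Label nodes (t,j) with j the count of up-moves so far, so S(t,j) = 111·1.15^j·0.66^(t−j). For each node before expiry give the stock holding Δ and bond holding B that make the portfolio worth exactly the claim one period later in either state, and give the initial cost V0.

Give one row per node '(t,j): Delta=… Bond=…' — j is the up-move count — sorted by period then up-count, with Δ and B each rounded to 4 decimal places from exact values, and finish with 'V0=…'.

No-arbitrage ⇒ martingale measure with p* = (R−d)/(u−d) = 0.6939.
Terminal values V(3,·): V(3,0)=75.2879, V(3,1)=51.5957, V(3,2)=10.3137, V(3,3)=61.6171
(2,0): S=48.3516. Δ = (V_up−V_dn)/(S_up−S_dn) = (51.5957−75.2879)/(55.6043−31.9121) = -1.0000. V = [p*·51.5957 + (1−p*)·75.2879]/1 = 58.8484. B = V − Δ·S = 107.2000.
(2,1): S=84.2490. Δ = (V_up−V_dn)/(S_up−S_dn) = (10.3137−51.5957)/(96.8863−55.6043) = -1.0000. V = [p*·10.3137 + (1−p*)·51.5957]/1 = 22.9510. B = V − Δ·S = 107.2000.
(2,2): S=146.7975. Δ = (V_up−V_dn)/(S_up−S_dn) = (61.6171−10.3137)/(168.8171−96.8863) = 0.7132. V = [p*·61.6171 + (1−p*)·10.3137]/1 = 45.9120. B = V − Δ·S = -58.7890.
(1,0): S=73.2600. Δ = (V_up−V_dn)/(S_up−S_dn) = (22.9510−58.8484)/(84.2490−48.3516) = -1.0000. V = [p*·22.9510 + (1−p*)·58.8484]/1 = 33.9400. B = V − Δ·S = 107.2000.
(1,1): S=127.6500. Δ = (V_up−V_dn)/(S_up−S_dn) = (45.9120−22.9510)/(146.7975−84.2490) = 0.3671. V = [p*·45.9120 + (1−p*)·22.9510]/1 = 38.8831. B = V − Δ·S = -7.9760.
(0,0): S=111.0000. Δ = (V_up−V_dn)/(S_up−S_dn) = (38.8831−33.9400)/(127.6500−73.2600) = 0.0909. V = [p*·38.8831 + (1−p*)·33.9400]/1 = 37.3699. B = V − Δ·S = 27.2819.
Each (Δ,B) replicates both successor values, so the strategy is self-financing and V0 is arbitrage-free.

(0,0): Delta=0.0909 Bond=27.2819
(1,0): Delta=-1.0000 Bond=107.2000
(1,1): Delta=0.3671 Bond=-7.9760
(2,0): Delta=-1.0000 Bond=107.2000
(2,1): Delta=-1.0000 Bond=107.2000
(2,2): Delta=0.7132 Bond=-58.7890
V0=37.3699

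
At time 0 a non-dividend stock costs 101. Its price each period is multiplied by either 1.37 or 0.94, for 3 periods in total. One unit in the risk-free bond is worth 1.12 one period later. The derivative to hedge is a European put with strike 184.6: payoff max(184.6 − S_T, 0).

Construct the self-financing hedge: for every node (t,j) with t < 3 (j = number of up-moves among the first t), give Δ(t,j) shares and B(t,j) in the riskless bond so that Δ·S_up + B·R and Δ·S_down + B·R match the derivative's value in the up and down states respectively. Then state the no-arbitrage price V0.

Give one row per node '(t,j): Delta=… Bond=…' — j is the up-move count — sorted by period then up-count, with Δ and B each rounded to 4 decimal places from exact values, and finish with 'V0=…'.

(0,0): Delta=-0.7584 Bond=110.9164
(1,0): Delta=-1.0000 Bond=147.1620
(1,1): Delta=-0.5282 Bond=92.3714
(2,0): Delta=-1.0000 Bond=164.8214
(2,1): Delta=-1.0000 Bond=164.8214
(2,2): Delta=-0.0786 Bond=18.2262
V0=34.3160

Risk-neutral probability p* = (R−d)/(u−d) = (1.12−0.94)/(1.37−0.94) = 0.4186.
Payoff layer (t=3): V(3,0)=100.7110, V(3,1)=62.3363, V(3,2)=6.4071, V(3,3)=0.0000
Node (2,0) S=89.2436: V=(p*·62.3363+(1−p*)·100.7110)/1.12=75.5778; Δ=(62.3363−100.7110)/(122.2637−83.8890)=-1.0000; B=V−Δ·S=164.8214
Node (2,1) S=130.0678: V=(p*·6.4071+(1−p*)·62.3363)/1.12=34.7536; Δ=(6.4071−62.3363)/(178.1929−122.2637)=-1.0000; B=V−Δ·S=164.8214
Node (2,2) S=189.5669: V=(p*·0.0000+(1−p*)·6.4071)/1.12=3.3260; Δ=(0.0000−6.4071)/(259.7067−178.1929)=-0.0786; B=V−Δ·S=18.2262
Node (1,0) S=94.9400: V=(p*·34.7536+(1−p*)·75.5778)/1.12=52.2220; Δ=(34.7536−75.5778)/(130.0678−89.2436)=-1.0000; B=V−Δ·S=147.1620
Node (1,1) S=138.3700: V=(p*·3.3260+(1−p*)·34.7536)/1.12=19.2838; Δ=(3.3260−34.7536)/(189.5669−130.0678)=-0.5282; B=V−Δ·S=92.3714
Node (0,0) S=101.0000: V=(p*·19.2838+(1−p*)·52.2220)/1.12=34.3160; Δ=(19.2838−52.2220)/(138.3700−94.9400)=-0.7584; B=V−Δ·S=110.9164
The time-0 hedge costs 34.3160, which is the no-arbitrage price.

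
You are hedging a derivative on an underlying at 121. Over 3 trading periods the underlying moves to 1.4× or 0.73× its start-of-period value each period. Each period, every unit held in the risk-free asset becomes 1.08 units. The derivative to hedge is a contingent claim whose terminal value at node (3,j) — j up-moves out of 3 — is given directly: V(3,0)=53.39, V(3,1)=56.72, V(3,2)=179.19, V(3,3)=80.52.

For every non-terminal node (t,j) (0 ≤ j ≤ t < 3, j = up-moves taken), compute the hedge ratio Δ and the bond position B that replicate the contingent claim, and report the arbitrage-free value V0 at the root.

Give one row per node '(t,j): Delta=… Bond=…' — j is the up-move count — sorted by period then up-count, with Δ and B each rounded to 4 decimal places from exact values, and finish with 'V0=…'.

(0,0): Delta=0.3696 Bond=40.7282
(1,0): Delta=1.0258 Bond=-13.9827
(1,1): Delta=0.0567 Bond=96.9868
(2,0): Delta=0.0771 Bond=46.0757
(2,1): Delta=1.4782 Bond=-71.0347
(2,2): Delta=-0.6210 Bond=265.4594
V0=85.4453

Under the risk-neutral measure, an up-move has probability p* = (R−d)/(u−d) = 0.5224 and values discount at R = 1.08.
Terminal values V(3,·): V(3,0)=53.3900, V(3,1)=56.7200, V(3,2)=179.1900, V(3,3)=80.5200
  t=2,j=0: stock 64.4809 → up 90.2733 (V=56.7200), down 47.0711 (V=53.3900). Price 51.0459; hedge Δ=0.0771, bond B=46.0757.
  t=2,j=1: stock 123.6620 → up 173.1268 (V=179.1900), down 90.2733 (V=56.7200). Price 111.7564; hedge Δ=1.4782, bond B=-71.0347.
  t=2,j=2: stock 237.1600 → up 332.0240 (V=80.5200), down 173.1268 (V=179.1900). Price 118.1907; hedge Δ=-0.6210, bond B=265.4594.
  t=1,j=0: stock 88.3300 → up 123.6620 (V=111.7564), down 64.4809 (V=51.0459). Price 76.6299; hedge Δ=1.0258, bond B=-13.9827.
  t=1,j=1: stock 169.4000 → up 237.1600 (V=118.1907), down 123.6620 (V=111.7564). Price 106.5904; hedge Δ=0.0567, bond B=96.9868.
  t=0,j=0: stock 121.0000 → up 169.4000 (V=106.5904), down 88.3300 (V=76.6299). Price 85.4453; hedge Δ=0.3696, bond B=40.7282.
Root portfolio cost Δ·121+B reproduces V0=85.4453.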